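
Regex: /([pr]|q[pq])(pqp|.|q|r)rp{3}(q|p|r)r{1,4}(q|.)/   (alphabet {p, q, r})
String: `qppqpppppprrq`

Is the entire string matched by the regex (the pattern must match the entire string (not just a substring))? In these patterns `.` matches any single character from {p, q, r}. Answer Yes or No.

No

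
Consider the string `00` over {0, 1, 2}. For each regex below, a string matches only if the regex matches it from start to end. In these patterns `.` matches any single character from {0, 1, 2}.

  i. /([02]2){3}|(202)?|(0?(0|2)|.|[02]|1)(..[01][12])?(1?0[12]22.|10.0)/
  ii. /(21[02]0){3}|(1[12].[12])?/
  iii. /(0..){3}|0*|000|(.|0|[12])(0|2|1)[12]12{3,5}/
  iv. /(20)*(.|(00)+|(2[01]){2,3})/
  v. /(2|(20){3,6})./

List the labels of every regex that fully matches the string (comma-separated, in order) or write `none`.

iii, iv

i → no match
ii → no match
iii → match
iv → match
v → no match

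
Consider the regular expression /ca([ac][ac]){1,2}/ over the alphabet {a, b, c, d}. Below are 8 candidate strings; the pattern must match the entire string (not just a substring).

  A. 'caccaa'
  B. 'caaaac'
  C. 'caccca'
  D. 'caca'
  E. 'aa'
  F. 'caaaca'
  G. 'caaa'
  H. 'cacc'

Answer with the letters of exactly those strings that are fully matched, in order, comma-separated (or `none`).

A → match
B → match
C → match
D → match
E → no match — must start with 'ca'
F → match
G → match
H → match

A, B, C, D, F, G, H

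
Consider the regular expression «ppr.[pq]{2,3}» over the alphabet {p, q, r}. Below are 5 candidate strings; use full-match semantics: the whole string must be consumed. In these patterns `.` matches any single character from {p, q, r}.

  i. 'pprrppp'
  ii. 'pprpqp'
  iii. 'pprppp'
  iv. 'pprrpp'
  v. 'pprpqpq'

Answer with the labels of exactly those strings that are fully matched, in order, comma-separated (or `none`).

i → match
ii → match
iii → match
iv → match
v → match

i, ii, iii, iv, v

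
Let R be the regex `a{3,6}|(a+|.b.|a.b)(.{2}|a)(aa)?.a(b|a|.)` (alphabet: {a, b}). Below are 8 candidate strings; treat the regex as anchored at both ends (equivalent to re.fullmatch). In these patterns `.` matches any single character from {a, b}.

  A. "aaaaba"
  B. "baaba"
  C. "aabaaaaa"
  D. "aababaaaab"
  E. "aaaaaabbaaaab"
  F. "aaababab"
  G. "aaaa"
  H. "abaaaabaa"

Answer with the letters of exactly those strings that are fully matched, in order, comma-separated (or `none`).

A → no match
B → no match
C → match
D → match
E → match
F → match
G → match
H → match

C, D, E, F, G, H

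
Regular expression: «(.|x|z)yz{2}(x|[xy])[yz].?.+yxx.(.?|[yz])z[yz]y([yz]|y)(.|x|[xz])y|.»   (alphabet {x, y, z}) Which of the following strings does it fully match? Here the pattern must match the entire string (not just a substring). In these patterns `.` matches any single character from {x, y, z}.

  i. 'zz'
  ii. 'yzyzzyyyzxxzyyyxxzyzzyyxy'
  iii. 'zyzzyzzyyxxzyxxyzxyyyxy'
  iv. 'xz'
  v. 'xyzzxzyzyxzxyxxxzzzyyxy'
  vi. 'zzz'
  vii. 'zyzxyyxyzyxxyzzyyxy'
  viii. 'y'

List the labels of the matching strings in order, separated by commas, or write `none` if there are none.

v, viii

i → no match
ii → no match
iii → no match
iv → no match
v → match
vi → no match
vii → no match
viii → match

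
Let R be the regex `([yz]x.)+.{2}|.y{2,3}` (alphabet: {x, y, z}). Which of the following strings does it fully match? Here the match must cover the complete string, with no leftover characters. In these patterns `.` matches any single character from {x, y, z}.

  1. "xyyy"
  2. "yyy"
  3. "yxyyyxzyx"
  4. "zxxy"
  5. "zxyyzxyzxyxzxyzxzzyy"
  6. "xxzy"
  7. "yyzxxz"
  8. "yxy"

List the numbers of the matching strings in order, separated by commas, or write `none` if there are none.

1 → match
2 → match
3 → no match
4 → no match
5 → no match
6 → no match
7 → no match
8 → no match

1, 2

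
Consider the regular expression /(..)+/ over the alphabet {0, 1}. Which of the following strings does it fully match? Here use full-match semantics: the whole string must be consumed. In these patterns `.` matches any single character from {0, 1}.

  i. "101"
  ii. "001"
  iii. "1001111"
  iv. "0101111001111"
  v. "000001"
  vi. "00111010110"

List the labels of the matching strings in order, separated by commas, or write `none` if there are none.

v

i. "101" → no match
ii. "001" → no match
iii. "1001111" → no match
iv → no match
v. "000001" → match
vi. "00111010110" → no match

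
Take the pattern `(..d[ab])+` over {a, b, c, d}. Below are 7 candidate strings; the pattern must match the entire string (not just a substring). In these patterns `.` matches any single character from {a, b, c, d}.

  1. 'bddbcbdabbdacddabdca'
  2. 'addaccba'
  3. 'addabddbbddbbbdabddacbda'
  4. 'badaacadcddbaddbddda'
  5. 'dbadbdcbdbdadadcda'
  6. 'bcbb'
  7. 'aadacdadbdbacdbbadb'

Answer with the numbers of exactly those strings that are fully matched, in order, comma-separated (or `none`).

3

1 → no match
2 → no match
3 → match
4 → no match
5 → no match
6 → no match
7 → no match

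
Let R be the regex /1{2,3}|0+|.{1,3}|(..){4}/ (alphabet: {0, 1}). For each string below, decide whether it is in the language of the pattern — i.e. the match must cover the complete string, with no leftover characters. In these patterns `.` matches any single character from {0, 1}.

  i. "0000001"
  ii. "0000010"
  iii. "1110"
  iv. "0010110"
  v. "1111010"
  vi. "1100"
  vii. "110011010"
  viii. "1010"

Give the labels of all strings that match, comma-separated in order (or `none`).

i. "0000001" → no match
ii. "0000010" → no match
iii. "1110" → no match
iv. "0010110" → no match
v. "1111010" → no match
vi. "1100" → no match
vii. "110011010" → no match
viii. "1010" → no match

none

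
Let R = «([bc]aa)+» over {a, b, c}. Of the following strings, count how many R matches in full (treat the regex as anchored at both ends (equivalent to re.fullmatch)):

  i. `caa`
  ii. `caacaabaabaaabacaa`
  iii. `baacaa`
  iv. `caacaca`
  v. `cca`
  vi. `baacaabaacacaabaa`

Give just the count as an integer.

i. `caa` → match
ii → no match
iii. `baacaa` → match
iv. `caacaca` → no match — must end with `aa`
v. `cca` → no match — must end with `aa`
vi → no match
Total matched: 2

2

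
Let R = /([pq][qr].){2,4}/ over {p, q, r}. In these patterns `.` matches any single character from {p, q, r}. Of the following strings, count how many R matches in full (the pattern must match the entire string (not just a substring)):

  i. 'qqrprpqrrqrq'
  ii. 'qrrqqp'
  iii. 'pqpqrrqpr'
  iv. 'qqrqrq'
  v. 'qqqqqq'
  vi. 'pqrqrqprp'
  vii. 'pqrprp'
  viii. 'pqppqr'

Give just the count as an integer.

i → match
ii → match
iii → no match
iv → match
v → match
vi → match
vii → match
viii → match
Total matched: 7

7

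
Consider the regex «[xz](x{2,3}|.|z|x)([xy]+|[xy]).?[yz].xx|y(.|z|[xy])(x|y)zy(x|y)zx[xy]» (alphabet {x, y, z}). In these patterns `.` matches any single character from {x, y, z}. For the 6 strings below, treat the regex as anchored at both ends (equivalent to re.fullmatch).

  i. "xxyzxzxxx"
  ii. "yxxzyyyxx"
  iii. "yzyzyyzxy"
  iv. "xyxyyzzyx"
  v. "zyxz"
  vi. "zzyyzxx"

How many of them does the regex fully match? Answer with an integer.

i. "xxyzxzxxx" → no match
ii. "yxxzyyyxx" → no match
iii. "yzyzyyzxy" → match
iv. "xyxyyzzyx" → no match
v. "zyxz" → no match
vi. "zzyyzxx" → match
Total matched: 2

2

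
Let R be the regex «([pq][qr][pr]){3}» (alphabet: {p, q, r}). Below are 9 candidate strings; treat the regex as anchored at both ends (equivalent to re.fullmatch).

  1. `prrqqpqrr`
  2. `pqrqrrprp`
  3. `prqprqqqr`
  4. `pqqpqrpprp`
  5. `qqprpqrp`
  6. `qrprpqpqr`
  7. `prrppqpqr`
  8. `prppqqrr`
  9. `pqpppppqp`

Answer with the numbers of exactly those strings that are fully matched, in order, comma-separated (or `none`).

1, 2

1 → match
2 → match
3 → no match
4 → no match
5 → no match
6 → no match
7 → no match
8 → no match
9 → no match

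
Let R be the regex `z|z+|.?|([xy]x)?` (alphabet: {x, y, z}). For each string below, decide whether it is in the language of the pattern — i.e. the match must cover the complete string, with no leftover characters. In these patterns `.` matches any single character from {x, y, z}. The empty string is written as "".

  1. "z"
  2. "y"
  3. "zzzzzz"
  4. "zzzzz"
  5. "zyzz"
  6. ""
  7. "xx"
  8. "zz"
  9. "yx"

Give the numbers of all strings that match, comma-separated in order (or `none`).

1 → match
2 → match
3 → match
4 → match
5 → no match
6 → match
7 → match
8 → match
9 → match

1, 2, 3, 4, 6, 7, 8, 9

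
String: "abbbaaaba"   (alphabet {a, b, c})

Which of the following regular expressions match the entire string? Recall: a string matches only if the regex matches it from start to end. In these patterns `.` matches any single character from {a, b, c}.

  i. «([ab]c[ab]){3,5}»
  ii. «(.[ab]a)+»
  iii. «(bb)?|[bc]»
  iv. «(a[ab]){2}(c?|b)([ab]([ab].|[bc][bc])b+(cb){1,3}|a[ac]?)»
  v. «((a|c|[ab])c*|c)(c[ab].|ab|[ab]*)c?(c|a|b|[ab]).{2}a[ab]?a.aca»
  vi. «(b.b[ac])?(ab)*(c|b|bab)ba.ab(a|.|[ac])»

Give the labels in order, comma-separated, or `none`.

i → no match
ii → no match
iii → no match
iv → no match
v → no match — must end with "aca"
vi → match

vi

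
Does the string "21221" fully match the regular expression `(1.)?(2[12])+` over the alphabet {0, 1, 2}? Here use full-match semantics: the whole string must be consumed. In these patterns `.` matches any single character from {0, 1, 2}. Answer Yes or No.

No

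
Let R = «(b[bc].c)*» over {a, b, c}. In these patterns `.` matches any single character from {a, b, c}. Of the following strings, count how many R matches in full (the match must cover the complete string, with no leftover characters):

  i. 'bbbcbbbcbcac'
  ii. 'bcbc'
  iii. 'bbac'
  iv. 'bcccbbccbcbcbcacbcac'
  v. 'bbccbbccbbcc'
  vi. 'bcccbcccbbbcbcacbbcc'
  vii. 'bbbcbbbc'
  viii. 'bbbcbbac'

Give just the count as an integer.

8

i. 'bbbcbbbcbcac' → match
ii. 'bcbc' → match
iii. 'bbac' → match
iv → match
v. 'bbccbbccbbcc' → match
vi → match
vii. 'bbbcbbbc' → match
viii. 'bbbcbbac' → match
Total matched: 8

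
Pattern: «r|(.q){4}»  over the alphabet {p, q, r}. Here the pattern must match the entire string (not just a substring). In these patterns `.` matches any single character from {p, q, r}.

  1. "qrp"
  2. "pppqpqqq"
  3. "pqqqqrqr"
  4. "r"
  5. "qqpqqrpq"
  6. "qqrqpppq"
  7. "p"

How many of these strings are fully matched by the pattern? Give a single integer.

1

1 → no match
2 → no match
3 → no match
4 → match
5 → no match
6 → no match
7 → no match
Total matched: 1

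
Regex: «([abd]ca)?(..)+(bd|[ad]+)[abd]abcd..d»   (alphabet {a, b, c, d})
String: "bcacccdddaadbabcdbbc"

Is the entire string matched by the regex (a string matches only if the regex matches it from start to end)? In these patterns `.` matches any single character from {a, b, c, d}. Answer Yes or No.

Every match must end with "d", but "bcacccdddaadbabcdbbc" does not.

No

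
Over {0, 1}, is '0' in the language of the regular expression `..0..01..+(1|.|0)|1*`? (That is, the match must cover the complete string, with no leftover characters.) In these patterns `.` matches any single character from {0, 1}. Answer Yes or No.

No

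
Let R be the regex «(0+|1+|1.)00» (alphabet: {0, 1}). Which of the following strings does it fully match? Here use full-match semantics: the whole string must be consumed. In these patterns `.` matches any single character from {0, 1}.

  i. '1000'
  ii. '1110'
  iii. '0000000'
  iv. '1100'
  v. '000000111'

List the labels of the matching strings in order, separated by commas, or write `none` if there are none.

i → match
ii → no match — must end with '00'
iii → match
iv → match
v → no match — must end with '00'

i, iii, iv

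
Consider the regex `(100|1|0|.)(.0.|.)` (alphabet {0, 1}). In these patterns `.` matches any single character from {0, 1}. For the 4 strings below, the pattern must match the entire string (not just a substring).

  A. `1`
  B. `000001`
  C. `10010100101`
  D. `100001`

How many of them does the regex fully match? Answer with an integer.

A. `1` → no match
B. `000001` → no match
C. `10010100101` → no match
D. `100001` → match
Total matched: 1

1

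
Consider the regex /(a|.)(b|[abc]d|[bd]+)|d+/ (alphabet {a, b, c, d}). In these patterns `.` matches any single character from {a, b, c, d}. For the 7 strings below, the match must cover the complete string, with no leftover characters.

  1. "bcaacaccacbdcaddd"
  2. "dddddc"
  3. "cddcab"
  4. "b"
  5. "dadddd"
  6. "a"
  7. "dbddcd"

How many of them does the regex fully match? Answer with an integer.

0

1 → no match
2 → no match
3 → no match
4 → no match
5 → no match
6 → no match
7 → no match
Total matched: 0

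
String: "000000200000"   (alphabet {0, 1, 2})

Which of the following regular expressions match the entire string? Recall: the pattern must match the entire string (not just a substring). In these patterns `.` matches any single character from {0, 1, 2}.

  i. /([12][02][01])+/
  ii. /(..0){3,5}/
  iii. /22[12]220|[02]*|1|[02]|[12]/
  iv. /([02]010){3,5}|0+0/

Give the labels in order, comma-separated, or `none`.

ii, iii

i → no match
ii → match
iii → match
iv → no match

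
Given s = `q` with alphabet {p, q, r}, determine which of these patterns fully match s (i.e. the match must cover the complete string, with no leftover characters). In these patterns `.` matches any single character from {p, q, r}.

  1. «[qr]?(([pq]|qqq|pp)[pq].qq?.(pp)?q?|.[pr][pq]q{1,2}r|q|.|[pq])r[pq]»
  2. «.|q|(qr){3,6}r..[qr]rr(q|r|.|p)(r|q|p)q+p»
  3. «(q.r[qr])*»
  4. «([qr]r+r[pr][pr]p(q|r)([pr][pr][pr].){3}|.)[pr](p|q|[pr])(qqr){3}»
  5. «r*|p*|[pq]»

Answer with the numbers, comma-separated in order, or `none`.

2, 5

1 → no match
2 → match
3 → no match
4 → no match — must end with `qqr`
5 → match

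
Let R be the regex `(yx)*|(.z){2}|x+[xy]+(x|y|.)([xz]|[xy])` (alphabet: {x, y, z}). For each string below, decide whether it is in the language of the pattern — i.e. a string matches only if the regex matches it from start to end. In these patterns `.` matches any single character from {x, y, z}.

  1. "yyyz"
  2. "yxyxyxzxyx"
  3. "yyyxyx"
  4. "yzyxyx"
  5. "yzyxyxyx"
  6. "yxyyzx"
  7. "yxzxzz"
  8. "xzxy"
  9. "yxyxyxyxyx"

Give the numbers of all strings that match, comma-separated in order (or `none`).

9

1 → no match
2 → no match
3 → no match
4 → no match
5 → no match
6 → no match
7 → no match
8 → no match
9 → match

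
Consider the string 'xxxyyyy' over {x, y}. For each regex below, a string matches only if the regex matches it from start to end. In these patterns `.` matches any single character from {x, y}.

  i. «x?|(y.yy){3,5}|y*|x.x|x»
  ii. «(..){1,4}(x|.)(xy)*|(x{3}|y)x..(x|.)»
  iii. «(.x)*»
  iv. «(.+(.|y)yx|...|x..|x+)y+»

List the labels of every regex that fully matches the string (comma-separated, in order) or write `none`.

i → no match
ii → match
iii → no match
iv → match

ii, iv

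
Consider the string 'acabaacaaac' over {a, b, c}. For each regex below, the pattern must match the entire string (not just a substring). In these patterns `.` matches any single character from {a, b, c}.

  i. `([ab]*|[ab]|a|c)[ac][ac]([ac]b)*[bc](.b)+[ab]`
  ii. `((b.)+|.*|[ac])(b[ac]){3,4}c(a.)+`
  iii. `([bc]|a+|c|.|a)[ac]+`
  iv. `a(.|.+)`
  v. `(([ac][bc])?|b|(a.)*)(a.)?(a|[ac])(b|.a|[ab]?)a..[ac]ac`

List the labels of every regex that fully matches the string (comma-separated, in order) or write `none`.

iv, v

i → no match
ii → no match
iii → no match
iv → match
v → match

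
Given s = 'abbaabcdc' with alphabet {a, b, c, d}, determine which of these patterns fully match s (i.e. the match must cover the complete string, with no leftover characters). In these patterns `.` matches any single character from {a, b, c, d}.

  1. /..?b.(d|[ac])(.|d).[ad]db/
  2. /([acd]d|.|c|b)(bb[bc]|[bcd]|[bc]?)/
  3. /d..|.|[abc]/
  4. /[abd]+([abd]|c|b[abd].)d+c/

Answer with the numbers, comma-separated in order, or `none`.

4

1 → no match — must end with 'db'
2 → no match
3 → no match
4 → match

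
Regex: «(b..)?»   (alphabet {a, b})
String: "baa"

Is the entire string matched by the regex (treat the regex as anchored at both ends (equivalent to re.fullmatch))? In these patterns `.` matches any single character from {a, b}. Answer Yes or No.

Yes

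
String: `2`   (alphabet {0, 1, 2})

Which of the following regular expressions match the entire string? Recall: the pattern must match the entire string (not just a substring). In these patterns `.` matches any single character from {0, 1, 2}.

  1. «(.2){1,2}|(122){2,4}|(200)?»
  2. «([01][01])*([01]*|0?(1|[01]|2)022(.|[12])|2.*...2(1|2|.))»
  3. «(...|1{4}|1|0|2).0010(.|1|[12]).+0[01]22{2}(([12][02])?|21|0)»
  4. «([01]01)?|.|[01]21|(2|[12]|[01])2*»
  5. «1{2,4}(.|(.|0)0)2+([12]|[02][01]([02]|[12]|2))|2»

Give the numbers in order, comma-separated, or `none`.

4, 5

1 → no match
2 → no match
3 → no match
4 → match
5 → match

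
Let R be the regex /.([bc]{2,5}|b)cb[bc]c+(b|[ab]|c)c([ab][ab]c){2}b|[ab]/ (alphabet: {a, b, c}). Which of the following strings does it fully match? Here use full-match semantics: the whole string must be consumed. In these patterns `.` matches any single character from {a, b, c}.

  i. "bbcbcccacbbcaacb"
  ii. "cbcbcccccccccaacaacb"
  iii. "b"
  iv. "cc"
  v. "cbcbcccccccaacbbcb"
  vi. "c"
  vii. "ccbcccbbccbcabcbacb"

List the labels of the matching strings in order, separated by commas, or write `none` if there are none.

i → match
ii → match
iii → match
iv → no match
v → match
vi → no match
vii → match

i, ii, iii, v, vii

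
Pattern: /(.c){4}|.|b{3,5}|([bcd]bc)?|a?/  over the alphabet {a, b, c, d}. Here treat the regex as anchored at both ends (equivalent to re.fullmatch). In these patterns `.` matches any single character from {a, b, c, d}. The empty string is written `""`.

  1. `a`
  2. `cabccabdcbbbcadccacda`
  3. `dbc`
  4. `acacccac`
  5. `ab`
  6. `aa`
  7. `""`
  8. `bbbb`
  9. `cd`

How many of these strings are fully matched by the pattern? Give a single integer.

1 → match
2 → no match
3 → match
4 → match
5 → no match
6 → no match
7 → match
8 → match
9 → no match
Total matched: 5

5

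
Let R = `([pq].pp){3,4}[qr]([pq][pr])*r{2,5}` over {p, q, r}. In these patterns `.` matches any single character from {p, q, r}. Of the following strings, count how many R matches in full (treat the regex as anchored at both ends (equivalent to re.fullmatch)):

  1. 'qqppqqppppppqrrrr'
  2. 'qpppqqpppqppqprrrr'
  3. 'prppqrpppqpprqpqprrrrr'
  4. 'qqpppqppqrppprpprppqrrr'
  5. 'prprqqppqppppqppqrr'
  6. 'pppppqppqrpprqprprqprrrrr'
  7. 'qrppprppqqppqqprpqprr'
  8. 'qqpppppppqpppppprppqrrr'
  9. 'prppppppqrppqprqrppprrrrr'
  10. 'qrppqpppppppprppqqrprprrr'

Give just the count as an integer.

1 → match
2 → match
3 → match
4 → match
5 → no match
6 → no match
7 → no match
8 → match
9 → match
10 → match
Total matched: 7

7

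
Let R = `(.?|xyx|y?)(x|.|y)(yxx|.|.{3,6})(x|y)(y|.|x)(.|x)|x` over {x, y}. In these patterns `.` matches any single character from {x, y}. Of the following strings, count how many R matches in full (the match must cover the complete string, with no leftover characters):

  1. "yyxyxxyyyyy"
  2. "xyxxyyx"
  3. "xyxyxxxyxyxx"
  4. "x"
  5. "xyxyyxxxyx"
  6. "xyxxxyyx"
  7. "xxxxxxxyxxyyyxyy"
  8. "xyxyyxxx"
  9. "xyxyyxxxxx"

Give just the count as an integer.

1 → match
2 → match
3 → match
4 → match
5 → match
6 → match
7 → no match
8 → match
9 → match
Total matched: 8

8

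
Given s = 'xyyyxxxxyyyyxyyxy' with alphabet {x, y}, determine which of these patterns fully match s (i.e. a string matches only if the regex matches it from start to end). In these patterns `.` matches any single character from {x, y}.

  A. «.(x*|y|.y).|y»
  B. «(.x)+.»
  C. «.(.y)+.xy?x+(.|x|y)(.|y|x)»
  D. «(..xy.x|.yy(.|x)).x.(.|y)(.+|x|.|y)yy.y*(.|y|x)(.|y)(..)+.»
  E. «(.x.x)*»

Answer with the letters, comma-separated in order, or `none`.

A → no match
B → no match
C → no match
D → match
E → no match

D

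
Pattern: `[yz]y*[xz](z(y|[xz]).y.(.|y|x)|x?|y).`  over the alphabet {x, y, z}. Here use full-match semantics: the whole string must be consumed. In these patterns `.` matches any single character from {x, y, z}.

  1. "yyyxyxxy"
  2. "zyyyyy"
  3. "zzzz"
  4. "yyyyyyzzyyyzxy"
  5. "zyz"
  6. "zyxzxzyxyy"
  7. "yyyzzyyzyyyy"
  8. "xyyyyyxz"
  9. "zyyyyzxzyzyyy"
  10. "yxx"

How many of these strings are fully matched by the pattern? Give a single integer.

1 → no match
2 → no match
3 → no match
4 → match
5 → no match
6 → match
7 → no match
8 → no match
9 → no match
10 → match
Total matched: 3

3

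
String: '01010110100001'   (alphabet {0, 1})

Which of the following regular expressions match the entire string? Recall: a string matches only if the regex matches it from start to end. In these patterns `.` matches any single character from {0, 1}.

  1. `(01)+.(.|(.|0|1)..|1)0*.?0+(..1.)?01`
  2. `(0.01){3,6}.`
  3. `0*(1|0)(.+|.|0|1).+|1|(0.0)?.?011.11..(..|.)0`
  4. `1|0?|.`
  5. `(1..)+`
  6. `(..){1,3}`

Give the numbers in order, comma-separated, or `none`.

1, 3

1 → match
2 → no match
3 → match
4 → no match
5 → no match — must start with '1'
6 → no match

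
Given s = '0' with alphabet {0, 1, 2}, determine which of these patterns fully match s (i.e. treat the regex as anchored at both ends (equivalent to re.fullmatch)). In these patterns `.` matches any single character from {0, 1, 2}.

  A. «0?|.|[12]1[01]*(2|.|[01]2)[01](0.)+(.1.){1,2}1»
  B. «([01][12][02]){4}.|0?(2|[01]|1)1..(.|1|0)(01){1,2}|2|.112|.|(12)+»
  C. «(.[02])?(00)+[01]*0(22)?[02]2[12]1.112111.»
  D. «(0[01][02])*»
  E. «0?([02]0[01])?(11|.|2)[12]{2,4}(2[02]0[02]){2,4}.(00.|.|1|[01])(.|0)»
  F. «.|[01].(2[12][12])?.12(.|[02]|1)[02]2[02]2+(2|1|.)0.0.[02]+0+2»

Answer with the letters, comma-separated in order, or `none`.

A, B, F

A → match
B → match
C → no match
D → no match
E → no match
F → match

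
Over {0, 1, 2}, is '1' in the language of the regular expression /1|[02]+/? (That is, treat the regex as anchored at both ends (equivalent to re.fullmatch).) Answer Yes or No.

Yes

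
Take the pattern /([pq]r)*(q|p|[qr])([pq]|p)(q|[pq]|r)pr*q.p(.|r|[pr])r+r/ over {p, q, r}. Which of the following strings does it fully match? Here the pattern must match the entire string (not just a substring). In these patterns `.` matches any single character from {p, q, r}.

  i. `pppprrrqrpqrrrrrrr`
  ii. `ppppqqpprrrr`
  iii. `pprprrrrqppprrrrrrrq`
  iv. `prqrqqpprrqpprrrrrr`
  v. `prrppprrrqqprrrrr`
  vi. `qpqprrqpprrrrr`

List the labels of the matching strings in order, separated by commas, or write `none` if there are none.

i, ii, iv, v, vi

i → match
ii → match
iii → no match — must end with `rr`
iv → match
v → match
vi → match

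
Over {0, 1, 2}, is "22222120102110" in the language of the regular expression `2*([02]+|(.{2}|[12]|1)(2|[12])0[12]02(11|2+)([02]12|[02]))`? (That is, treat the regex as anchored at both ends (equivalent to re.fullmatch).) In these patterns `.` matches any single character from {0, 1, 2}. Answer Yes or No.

Yes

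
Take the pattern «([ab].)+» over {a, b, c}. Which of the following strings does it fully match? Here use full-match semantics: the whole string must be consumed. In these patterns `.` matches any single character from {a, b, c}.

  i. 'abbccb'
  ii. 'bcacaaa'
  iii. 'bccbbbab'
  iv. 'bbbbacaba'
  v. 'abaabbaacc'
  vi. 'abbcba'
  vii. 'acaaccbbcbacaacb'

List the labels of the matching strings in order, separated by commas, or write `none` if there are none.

i → no match
ii → no match
iii → no match
iv → no match
v → no match
vi → match
vii → no match

vi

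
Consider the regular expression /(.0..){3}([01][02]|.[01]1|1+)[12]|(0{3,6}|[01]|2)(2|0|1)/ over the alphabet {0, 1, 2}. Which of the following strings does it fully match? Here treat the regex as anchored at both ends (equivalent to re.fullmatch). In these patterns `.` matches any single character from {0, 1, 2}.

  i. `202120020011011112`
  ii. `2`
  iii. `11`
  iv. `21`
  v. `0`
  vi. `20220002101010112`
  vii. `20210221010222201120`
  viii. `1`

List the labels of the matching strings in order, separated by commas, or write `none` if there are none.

i → no match
ii → no match
iii → match
iv → match
v → no match
vi → no match
vii → no match
viii → no match

iii, iv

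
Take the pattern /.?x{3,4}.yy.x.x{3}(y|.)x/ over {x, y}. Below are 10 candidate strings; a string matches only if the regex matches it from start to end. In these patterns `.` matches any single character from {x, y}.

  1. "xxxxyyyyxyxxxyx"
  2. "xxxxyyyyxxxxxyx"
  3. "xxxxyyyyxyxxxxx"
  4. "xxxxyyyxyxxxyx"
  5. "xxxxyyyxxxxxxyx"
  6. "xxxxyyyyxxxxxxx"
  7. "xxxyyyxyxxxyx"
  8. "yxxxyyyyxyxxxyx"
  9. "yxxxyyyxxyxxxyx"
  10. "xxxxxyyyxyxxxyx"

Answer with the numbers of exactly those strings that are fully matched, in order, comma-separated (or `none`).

1, 2, 3, 4, 5, 6, 8, 9, 10

1 → match
2 → match
3 → match
4 → match
5 → match
6 → match
7 → no match
8 → match
9 → match
10 → match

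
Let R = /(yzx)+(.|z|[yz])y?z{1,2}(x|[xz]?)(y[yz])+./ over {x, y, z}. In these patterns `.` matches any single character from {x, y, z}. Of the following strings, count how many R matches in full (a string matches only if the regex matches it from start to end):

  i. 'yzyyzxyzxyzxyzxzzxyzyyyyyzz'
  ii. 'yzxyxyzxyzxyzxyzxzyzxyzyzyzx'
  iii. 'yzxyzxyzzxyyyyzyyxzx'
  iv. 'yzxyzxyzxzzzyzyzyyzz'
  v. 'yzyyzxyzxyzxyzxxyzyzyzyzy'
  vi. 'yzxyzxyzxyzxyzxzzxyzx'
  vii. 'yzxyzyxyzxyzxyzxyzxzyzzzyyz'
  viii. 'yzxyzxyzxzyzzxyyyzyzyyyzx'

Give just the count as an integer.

2

i → no match — must start with 'yzx'
ii → no match
iii → no match
iv → no match
v → no match — must start with 'yzx'
vi → match
vii → no match
viii → match
Total matched: 2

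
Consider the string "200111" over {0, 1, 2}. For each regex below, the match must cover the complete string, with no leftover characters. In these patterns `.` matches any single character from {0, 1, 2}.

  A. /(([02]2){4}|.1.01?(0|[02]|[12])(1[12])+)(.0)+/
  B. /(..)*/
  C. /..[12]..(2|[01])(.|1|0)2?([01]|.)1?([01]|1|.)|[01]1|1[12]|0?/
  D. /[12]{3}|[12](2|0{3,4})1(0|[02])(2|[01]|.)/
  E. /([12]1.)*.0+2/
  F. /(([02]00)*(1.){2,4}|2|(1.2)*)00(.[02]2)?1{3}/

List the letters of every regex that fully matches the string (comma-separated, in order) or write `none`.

B, F

A → no match — must end with "0"
B → match
C → no match
D → no match
E → no match — must end with "02"
F → match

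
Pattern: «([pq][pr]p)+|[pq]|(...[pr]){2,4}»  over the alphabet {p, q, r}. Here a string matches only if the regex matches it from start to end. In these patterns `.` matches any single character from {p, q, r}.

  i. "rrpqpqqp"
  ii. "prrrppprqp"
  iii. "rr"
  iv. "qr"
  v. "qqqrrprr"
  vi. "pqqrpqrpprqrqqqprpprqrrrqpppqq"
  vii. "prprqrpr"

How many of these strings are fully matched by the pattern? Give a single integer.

2

i. "rrpqpqqp" → no match
ii. "prrrppprqp" → no match
iii. "rr" → no match
iv. "qr" → no match
v. "qqqrrprr" → match
vi → no match
vii. "prprqrpr" → match
Total matched: 2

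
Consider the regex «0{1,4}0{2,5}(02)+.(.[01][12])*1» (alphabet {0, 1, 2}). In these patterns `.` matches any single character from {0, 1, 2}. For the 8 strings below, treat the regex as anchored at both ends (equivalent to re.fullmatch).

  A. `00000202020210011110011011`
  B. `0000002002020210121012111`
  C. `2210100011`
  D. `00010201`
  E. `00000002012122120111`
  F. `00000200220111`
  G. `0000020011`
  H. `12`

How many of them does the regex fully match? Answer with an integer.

A → match
B → no match
C → no match — must start with `0`
D → no match
E → no match
F → no match
G → no match
H → no match — must start with `0`
Total matched: 1

1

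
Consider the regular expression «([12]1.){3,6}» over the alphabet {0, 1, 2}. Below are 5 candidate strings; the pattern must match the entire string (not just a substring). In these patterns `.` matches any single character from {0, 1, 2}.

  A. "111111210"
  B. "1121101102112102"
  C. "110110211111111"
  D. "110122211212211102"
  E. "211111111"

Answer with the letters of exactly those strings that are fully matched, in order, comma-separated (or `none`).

A, C, E

A → match
B → no match
C → match
D → no match
E → match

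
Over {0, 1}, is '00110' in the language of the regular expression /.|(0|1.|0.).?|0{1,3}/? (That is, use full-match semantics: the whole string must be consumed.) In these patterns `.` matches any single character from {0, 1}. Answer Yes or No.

No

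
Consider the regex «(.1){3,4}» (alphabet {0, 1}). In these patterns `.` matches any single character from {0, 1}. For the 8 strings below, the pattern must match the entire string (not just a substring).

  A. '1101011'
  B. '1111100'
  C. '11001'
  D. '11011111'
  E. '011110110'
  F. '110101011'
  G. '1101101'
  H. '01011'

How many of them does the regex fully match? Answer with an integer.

A → no match
B → no match — must end with '1'
C → no match
D → match
E → no match — must end with '1'
F → no match
G → no match
H → no match
Total matched: 1

1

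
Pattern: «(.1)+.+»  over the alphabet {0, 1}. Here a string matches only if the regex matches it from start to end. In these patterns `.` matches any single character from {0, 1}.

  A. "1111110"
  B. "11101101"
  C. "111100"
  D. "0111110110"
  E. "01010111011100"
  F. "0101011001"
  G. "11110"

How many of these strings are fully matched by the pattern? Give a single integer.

7

A → match
B → match
C → match
D → match
E → match
F → match
G → match
Total matched: 7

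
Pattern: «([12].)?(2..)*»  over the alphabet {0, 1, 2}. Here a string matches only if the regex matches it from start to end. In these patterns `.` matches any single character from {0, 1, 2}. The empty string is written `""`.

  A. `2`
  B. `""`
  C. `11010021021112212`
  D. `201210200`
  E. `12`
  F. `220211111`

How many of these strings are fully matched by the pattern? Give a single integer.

A → no match
B → match
C → no match
D → match
E → match
F → no match
Total matched: 3

3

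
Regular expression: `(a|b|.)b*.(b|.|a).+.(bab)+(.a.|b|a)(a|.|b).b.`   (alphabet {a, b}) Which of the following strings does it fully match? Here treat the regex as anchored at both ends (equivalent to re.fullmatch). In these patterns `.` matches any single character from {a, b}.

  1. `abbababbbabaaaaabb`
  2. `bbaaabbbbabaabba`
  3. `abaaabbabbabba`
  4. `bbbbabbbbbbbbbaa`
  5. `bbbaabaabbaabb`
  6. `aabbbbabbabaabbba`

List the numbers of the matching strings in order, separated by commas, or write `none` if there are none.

1 → match
2 → match
3 → match
4 → no match
5 → no match
6 → no match

1, 2, 3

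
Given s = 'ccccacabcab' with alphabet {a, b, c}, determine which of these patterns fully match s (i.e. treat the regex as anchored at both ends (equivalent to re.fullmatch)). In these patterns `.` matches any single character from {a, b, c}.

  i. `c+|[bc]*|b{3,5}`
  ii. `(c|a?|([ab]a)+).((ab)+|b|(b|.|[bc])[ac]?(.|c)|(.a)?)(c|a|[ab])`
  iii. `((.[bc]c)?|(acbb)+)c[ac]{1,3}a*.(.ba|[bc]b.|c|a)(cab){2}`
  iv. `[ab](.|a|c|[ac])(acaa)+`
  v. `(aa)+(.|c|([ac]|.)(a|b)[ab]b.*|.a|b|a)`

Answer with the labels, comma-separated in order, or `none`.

i → no match
ii → no match
iii → match
iv → no match — must end with 'acaa'
v → no match — must start with 'aa'

iii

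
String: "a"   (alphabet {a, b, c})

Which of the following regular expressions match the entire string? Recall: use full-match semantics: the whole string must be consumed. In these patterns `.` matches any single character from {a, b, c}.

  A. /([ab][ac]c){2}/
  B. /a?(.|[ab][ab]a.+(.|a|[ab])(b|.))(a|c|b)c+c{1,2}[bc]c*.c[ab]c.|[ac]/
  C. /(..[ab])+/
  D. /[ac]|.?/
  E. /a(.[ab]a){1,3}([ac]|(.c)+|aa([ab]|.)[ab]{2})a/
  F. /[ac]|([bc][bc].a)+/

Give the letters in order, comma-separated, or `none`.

B, D, F

A → no match — must end with "c"
B → match
C → no match
D → match
E → no match
F → match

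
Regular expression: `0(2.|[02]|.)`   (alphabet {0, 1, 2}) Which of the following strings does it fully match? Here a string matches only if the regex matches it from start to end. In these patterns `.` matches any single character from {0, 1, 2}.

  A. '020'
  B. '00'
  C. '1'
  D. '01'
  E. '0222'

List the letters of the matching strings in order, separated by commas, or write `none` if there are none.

A. '020' → match
B. '00' → match
C. '1' → no match — must start with '0'
D. '01' → match
E. '0222' → no match

A, B, D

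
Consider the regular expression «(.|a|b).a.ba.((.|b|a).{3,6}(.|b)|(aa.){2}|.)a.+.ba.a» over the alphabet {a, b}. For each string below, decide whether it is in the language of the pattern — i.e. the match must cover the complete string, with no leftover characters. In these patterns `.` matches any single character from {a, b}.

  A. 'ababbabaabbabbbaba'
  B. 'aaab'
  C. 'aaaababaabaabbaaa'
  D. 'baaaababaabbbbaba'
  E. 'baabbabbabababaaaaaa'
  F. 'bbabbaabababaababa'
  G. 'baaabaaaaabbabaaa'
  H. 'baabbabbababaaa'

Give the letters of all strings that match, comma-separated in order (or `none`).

A, C, F, G, H

A → match
B. 'aaab' → no match — must end with 'a'
C → match
D → no match
E → no match
F → match
G → match
H → match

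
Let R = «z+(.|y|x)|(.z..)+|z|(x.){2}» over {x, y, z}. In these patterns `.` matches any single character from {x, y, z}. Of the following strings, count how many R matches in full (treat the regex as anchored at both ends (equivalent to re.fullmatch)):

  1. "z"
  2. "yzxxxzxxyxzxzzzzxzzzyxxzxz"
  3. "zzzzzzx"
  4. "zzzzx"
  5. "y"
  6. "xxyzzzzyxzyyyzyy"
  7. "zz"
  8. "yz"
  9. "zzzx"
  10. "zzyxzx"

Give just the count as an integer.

1 → match
2 → no match
3 → match
4 → match
5 → no match
6 → no match
7 → match
8 → no match
9 → match
10 → no match
Total matched: 5

5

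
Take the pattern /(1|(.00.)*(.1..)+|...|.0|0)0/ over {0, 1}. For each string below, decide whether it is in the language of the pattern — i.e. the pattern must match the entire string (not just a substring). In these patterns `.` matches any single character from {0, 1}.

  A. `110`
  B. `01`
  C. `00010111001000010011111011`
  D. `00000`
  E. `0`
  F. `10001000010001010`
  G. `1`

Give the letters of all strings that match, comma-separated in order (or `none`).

A. `110` → no match
B. `01` → no match — must end with `0`
C → no match — must end with `0`
D. `00000` → no match
E. `0` → no match
F → match
G. `1` → no match — must end with `0`

F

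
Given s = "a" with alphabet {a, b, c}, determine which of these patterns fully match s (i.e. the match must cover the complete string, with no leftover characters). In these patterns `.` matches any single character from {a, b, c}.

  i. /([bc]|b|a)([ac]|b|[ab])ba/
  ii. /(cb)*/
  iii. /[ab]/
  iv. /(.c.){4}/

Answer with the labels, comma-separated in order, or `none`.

i → no match — must end with "ba"
ii → no match
iii → match
iv → no match

iii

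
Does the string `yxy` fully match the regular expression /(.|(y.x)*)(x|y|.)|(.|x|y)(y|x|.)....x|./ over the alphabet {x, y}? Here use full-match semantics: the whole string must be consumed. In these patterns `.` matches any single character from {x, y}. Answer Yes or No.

No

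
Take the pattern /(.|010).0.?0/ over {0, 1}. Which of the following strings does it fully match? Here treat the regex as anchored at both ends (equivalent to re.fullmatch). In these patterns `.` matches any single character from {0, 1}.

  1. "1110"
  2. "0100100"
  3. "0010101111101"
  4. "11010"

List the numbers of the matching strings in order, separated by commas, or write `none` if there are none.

4

1 → no match
2 → no match
3 → no match — must end with "0"
4 → match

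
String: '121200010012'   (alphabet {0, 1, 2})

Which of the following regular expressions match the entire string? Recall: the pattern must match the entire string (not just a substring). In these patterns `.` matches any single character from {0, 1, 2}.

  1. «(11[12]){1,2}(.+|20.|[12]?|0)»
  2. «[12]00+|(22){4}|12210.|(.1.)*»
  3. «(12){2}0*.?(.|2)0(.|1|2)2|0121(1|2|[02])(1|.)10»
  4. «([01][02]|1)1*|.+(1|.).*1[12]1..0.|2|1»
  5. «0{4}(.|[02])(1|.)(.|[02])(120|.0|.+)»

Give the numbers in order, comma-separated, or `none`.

1 → no match — must start with '11'
2 → no match
3 → match
4 → no match
5 → no match — must start with '0'

3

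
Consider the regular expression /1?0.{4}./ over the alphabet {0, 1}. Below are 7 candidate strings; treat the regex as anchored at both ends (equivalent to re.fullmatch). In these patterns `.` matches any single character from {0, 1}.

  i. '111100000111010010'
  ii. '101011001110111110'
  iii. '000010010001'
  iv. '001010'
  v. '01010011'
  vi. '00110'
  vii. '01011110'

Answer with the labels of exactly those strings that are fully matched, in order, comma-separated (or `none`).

iv

i → no match
ii → no match
iii → no match
iv → match
v → no match
vi → no match
vii → no match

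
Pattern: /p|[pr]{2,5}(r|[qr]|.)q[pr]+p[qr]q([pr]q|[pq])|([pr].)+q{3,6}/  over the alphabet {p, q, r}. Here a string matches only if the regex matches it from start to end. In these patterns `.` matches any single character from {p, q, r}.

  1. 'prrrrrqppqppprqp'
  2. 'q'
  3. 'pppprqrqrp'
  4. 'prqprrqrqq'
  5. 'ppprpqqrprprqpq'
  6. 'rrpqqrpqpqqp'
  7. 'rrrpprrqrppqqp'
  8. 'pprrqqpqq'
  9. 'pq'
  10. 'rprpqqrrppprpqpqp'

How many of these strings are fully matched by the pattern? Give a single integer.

1

1 → no match
2 → no match
3 → no match
4 → no match
5 → match
6 → no match
7 → no match
8 → no match
9 → no match
10 → no match
Total matched: 1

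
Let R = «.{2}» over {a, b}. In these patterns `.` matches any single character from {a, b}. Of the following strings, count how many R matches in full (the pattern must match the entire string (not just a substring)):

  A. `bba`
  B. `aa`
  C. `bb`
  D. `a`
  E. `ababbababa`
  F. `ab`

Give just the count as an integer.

A → no match
B → match
C → match
D → no match
E → no match
F → match
Total matched: 3

3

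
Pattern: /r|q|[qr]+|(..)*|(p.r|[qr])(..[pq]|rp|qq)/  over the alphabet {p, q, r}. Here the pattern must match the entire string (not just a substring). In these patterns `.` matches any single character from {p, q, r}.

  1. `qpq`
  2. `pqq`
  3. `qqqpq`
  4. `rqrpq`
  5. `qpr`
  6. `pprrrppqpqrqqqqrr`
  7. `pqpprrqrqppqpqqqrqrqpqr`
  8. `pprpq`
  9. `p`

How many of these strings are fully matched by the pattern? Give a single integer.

0

1 → no match
2 → no match
3 → no match
4 → no match
5 → no match
6 → no match
7 → no match
8 → no match
9 → no match
Total matched: 0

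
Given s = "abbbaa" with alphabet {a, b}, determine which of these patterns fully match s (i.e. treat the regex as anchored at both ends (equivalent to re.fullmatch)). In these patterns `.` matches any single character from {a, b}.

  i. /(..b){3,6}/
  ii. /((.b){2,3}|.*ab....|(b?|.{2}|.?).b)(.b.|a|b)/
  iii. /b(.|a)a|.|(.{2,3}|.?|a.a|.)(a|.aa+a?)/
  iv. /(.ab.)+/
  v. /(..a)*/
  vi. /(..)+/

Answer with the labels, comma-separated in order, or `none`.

iii, vi

i → no match — must end with "b"
ii → no match
iii → match
iv → no match
v → no match
vi → match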